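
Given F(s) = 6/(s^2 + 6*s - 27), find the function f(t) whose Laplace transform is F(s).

Rewrite the denominator: s^2 + 6*s - 27 = (s + 3)^2 - 36.
The form in (s + 3) signals a first-shifting-theorem factor e^(-3t).
Since L{sinh(6t)} = 6/(s^2 - 36), the inverse is exp(-3*t)*sinh(6*t).

f(t) = exp(-3*t)*sinh(6*t)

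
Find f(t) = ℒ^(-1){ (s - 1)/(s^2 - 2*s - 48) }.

Rewrite the denominator: s^2 - 2*s - 48 = (s - 1)^2 - 49.
The form in (s - 1) signals a first-shifting-theorem factor e^(t).
Since L{cosh(7t)} = s/(s^2 - 49), the inverse is exp(t)*cosh(7*t).

f(t) = exp(t)*cosh(7*t)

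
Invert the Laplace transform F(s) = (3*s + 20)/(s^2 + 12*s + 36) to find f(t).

f(t) = 2*t*exp(-6*t) + 3*exp(-6*t)

Factor the denominator: s^2 + 12*s + 36 = (s + 6)^2.
Partial fraction decomposition gives [3/(s + 6)] + [2/(s + 6)^2].
Invert each term: 3/(s + 6) ↔ 3e^(-6t); 2/(s + 6)^2 ↔ 2t·e^(-6t).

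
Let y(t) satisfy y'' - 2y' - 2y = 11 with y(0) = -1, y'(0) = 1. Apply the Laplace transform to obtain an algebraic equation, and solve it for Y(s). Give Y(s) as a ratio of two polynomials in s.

Take the Laplace transform of both sides.
The derivative rules (L{y''} = s^2 Y - s·y(0) - y'(0) and L{y'} = sY - y(0), with y(0) = -1, y'(0) = 1) turn the left side into (s^2 - 2*s - 2)Y - (-s + 3).
The right side is L{11} = 11/s.
So (s^2 - 2*s - 2)Y = 11/s + (-s + 3).
Isolate Y and clear denominators.

Y(s) = (-s^2 + 3*s + 11)/(s^3 - 2*s^2 - 2*s)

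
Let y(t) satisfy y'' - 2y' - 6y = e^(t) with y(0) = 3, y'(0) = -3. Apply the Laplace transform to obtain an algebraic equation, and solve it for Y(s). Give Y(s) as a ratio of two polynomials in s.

Y(s) = (3*s^2 - 12*s + 10)/(s^3 - 3*s^2 - 4*s + 6)

Take the Laplace transform of both sides.
The derivative rules (L{y''} = s^2 Y - s·y(0) - y'(0) and L{y'} = sY - y(0), with y(0) = 3, y'(0) = -3) turn the left side into (s^2 - 2*s - 6)Y - (3*s - 9).
The right side is L{e^(t)} = 1/(s - 1).
So (s^2 - 2*s - 6)Y = 1/(s - 1) + (3*s - 9).
Isolate Y and clear denominators.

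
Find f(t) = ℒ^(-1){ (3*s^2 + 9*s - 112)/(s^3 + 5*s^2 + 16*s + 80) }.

Factor the denominator: s^3 + 5*s^2 + 16*s + 80 = (s + 5)*(s^2 + 16).
Partial fraction decomposition gives [-2/(s + 5)] + [5*s/(s^2 + 16)] + [-16/(s^2 + 16)].
Invert each term: -2/(s + 5) ↔ -2e^(-5t); 5·s/(s^2 + 16) ↔ 5cos(4t); -4·4/(s^2 + 16) ↔ -4sin(4t).

f(t) = -4*sin(4*t) + 5*cos(4*t) - 2*exp(-5*t)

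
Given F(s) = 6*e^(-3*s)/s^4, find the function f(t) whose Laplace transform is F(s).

The factor e^(-3s) signals a time shift by c = 3 (second shifting theorem).
L{t^3} = 3!/s^4 = 6/s^4, so L^-1{6/s^4} = t^3.
Hence the inverse is u(t - 3) times that function evaluated at t - 3.

f(t) = Heaviside(t - 3)*((t - 3)^3)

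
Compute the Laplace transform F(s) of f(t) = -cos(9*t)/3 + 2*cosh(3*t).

The transform is linear, so treat each term independently.
(-1/3)·[L{cos(9t)} = s/(s^2 + 81)]; (2)·[L{cosh(3t)} = s/(s^2 - 9)].

F(s) = -s/(3*(s^2 + 81)) + 2*s/(s^2 - 9)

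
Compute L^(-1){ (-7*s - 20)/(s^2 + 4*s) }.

-5 - 2*exp(-4*t)

Factor the denominator: s^2 + 4*s = s*(s + 4).
Partial fraction decomposition gives [-5/s] + [-2/(s + 4)].
Invert each term: -5/(s - 0) ↔ -5e^(0t); -2/(s + 4) ↔ -2e^(-4t).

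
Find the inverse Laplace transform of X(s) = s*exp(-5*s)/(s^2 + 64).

Heaviside(t - 5)*(cos(8*t - 40))

The factor e^(-5s) signals a time shift by c = 5 (second shifting theorem).
L{cos(8t)} = s/(s^2 + 64), so L^-1{s/(s^2 + 64)} = cos(8*t).
Hence the inverse is u(t - 5) times that function evaluated at t - 5.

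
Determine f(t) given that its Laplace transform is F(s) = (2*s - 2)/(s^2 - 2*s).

f(t) = exp(2*t) + 1

Factor the denominator: s^2 - 2*s = s*(s - 2).
Partial fraction decomposition gives [1/(s - 2)] + [1/s].
Invert each term: 1/(s - 2) ↔ e^(2t); 1/(s - 0) ↔ e^(0t).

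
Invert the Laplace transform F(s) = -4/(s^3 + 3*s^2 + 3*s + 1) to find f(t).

Rewrite the denominator: s^3 + 3*s^2 + 3*s + 1 = (s + 1)^3.
The form in (s + 1) signals a first-shifting-theorem factor e^(-t).
Since L{t^2} = 2!/s^3 = 2/s^3, the inverse is t^2*e^(-t), scaled by -2.

f(t) = -2*t^2*exp(-t)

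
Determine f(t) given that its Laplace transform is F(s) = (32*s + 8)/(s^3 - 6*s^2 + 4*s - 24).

Factor the denominator: s^3 - 6*s^2 + 4*s - 24 = (s - 6)*(s^2 + 4).
Partial fraction decomposition gives [5/(s - 6)] + [-5*s/(s^2 + 4)] + [2/(s^2 + 4)].
Invert each term: 5/(s - 6) ↔ 5e^(6t); -5·s/(s^2 + 4) ↔ -5cos(2t); 1·2/(s^2 + 4) ↔ sin(2t).

f(t) = 5*exp(6*t) + sin(2*t) - 5*cos(2*t)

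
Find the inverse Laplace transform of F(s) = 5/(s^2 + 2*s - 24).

Rewrite the denominator: s^2 + 2*s - 24 = (s + 1)^2 - 25.
The form in (s + 1) signals a first-shifting-theorem factor e^(-t).
Since L{sinh(5t)} = 5/(s^2 - 25), the inverse is e^(-t)*sinh(5*t).

exp(-t)*sinh(5*t)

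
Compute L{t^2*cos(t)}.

L{cos(t)} = s/(s^2 + 1).
Then apply L{t^2·g(t)} = (-1)^2 d^2/ds^2[H(s)] with H(s) = s/(s^2 + 1):
differentiating 2 times and applying the sign gives 2*s*(s^2 - 3)/(s^2 + 1)^3.

2*s*(s^2 - 3)/(s^2 + 1)^3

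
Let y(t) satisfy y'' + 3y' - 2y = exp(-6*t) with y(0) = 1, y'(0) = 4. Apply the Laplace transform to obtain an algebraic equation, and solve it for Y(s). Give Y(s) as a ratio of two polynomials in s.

Take the Laplace transform of both sides.
Using L{y''} = s^2 Y - s·y(0) - y'(0) and L{y'} = sY - y(0), with y(0) = 1, y'(0) = 4, the left side becomes (s^2 + 3*s - 2)Y - (s + 7).
The right side is L{exp(-6*t)} = 1/(s + 6).
So (s^2 + 3*s - 2)Y = 1/(s + 6) + (s + 7).
Isolate Y and clear denominators.

Y(s) = (s^2 + 13*s + 43)/(s^3 + 9*s^2 + 16*s - 12)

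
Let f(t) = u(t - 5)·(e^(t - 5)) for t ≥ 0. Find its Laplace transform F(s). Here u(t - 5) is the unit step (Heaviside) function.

F(s) = exp(-5*s)/(s - 1)

By the second shifting theorem, L{u(t - c)·g(t - c)} = e^(-cs)·G(s) with c = 5 and G(s) = L{g(t)}.
L{e^(t)} = 1/(s - 1).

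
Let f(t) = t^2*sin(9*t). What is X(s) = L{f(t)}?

L{sin(9t)} = 9/(s^2 + 81).
Then apply L{t^2·g(t)} = (-1)^2 d^2/ds^2[G(s)] with G(s) = 9/(s^2 + 81):
differentiating 2 times and applying the sign gives 54*(s^2 - 27)/(s^2 + 81)^3.

X(s) = 54*(s^2 - 27)/(s^2 + 81)^3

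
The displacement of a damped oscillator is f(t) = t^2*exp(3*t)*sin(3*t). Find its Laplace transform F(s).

F(s) = 18*(s^2 - 6*s + 6)/(s^2 - 6*s + 18)^3

L{sin(3t)} = 3/(s^2 + 9).
Multiplying by e^(3t) shifts s → s - 3, so L{exp(3*t)*sin(3*t)} = 3/((s - 3)^2 + 9).
Then apply L{t^2·g(t)} = (-1)^2 d^2/ds^2[G(s)] with G(s) = 3/((s - 3)^2 + 9):
differentiating 2 times and applying the sign gives 18*(s^2 - 6*s + 6)/(s^2 - 6*s + 18)^3.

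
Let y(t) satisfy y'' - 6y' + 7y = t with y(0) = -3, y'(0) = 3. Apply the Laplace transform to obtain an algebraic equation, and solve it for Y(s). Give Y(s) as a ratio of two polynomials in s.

Y(s) = (-3*s^3 + 21*s^2 + 1)/(s^4 - 6*s^3 + 7*s^2)

Laplace-transform each side.
The derivative rules (L{y''} = s^2 Y - s·y(0) - y'(0) and L{y'} = sY - y(0), with y(0) = -3, y'(0) = 3) turn the left side into (s^2 - 6*s + 7)Y - (-3*s + 21).
The right side is L{t} = s^(-2).
So (s^2 - 6*s + 7)Y = s^(-2) + (-3*s + 21).
Isolate Y and clear denominators.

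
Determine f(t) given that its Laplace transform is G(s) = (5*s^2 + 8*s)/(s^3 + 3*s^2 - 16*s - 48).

f(t) = 2*exp(4*t) - 3*exp(-3*t) + 6*exp(-4*t)

Factor the denominator: s^3 + 3*s^2 - 16*s - 48 = (s - 4)*(s + 3)*(s + 4).
Partial fraction decomposition gives [2/(s - 4)] + [-3/(s + 3)] + [6/(s + 4)].
Invert each term: 2/(s - 4) ↔ 2e^(4t); -3/(s + 3) ↔ -3e^(-3t); 6/(s + 4) ↔ 6e^(-4t).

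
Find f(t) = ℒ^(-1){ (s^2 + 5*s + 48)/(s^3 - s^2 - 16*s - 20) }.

f(t) = -6*t*exp(-2*t) + 2*exp(5*t) - exp(-2*t)

Factor the denominator: s^3 - s^2 - 16*s - 20 = (s - 5)*(s + 2)^2.
Partial fraction decomposition gives [-1/(s + 2)] + [-6/(s + 2)^2] + [2/(s - 5)].
Invert each term: -1/(s + 2) ↔ -e^(-2t); -6/(s + 2)^2 ↔ -6t·e^(-2t); 2/(s - 5) ↔ 2e^(5t).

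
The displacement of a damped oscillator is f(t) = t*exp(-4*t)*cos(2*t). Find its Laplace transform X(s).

L{cos(2t)} = s/(s^2 + 4).
Multiplying by e^(-4t) shifts s → s + 4, so L{exp(-4*t)*cos(2*t)} = (s + 4)/((s + 4)^2 + 4).
Then apply L{t·g(t)} = -d/ds[G(s)] with G(s) = (s + 4)/((s + 4)^2 + 4):
differentiating 1 time and applying the sign gives (s + 2)*(s + 6)/(s^2 + 8*s + 20)^2.

X(s) = (s + 2)*(s + 6)/(s^2 + 8*s + 20)^2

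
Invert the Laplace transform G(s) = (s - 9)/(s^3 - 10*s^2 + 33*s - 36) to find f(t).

f(t) = 6*t*exp(3*t) - 5*exp(4*t) + 5*exp(3*t)

Factor the denominator: s^3 - 10*s^2 + 33*s - 36 = (s - 4)*(s - 3)^2.
Partial fraction decomposition gives [5/(s - 3)] + [6/(s - 3)^2] + [-5/(s - 4)].
Invert each term: 5/(s - 3) ↔ 5e^(3t); 6/(s - 3)^2 ↔ 6t·e^(3t); -5/(s - 4) ↔ -5e^(4t).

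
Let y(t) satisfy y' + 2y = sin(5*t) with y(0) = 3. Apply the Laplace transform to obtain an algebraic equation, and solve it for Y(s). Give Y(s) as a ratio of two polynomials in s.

Y(s) = (3*s^2 + 80)/(s^3 + 2*s^2 + 25*s + 50)

Transform both sides with L{·}.
The derivative rules (L{y'} = sY - y(0) = sY - 3) turn the left side into (s + 2)Y - (3).
The right side is L{sin(5*t)} = 5/(s^2 + 25).
So (s + 2)Y = 5/(s^2 + 25) + (3).
Isolate Y and clear denominators.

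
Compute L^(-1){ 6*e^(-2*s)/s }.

The factor e^(-2s) signals a time shift by c = 2 (second shifting theorem).
L{6} = 6/s, so L^-1{6/s} = 6.
Hence the inverse is u(t - 2) times that function evaluated at t - 2.

Heaviside(t - 2)*(6)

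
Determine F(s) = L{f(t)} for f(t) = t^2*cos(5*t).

L{cos(5t)} = s/(s^2 + 25).
Then apply L{t^2·g(t)} = (-1)^2 d^2/ds^2[G(s)] with G(s) = s/(s^2 + 25):
differentiating 2 times and applying the sign gives 2*s*(s^2 - 75)/(s^2 + 25)^3.

F(s) = 2*s*(s^2 - 75)/(s^2 + 25)^3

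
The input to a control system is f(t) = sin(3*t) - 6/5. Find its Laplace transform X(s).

By linearity of the Laplace transform, transform each term separately.
L{-6/5} = (-6/5)/s; L{sin(3t)} = 3/(s^2 + 9).

X(s) = 3/(s^2 + 9) - 6/(5*s)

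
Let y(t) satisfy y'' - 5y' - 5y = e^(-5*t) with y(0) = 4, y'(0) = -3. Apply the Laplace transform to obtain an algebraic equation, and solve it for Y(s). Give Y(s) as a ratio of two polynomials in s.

Y(s) = (4*s^2 - 3*s - 114)/(s^3 - 30*s - 25)

Take the Laplace transform of both sides.
Using L{y''} = s^2 Y - s·y(0) - y'(0) and L{y'} = sY - y(0), with y(0) = 4, y'(0) = -3, the left side becomes (s^2 - 5*s - 5)Y - (4*s - 23).
The right side is L{e^(-5*t)} = 1/(s + 5).
So (s^2 - 5*s - 5)Y = 1/(s + 5) + (4*s - 23).
Isolate Y and clear denominators.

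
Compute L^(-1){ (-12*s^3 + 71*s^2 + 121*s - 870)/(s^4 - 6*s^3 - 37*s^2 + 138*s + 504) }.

Factor the denominator: s^4 - 6*s^3 - 37*s^2 + 138*s + 504 = (s - 7)*(s - 6)*(s + 3)*(s + 4).
Partial fraction decomposition gives [2/(s - 6)] + [-3/(s + 3)] + [-6/(s - 7)] + [-5/(s + 4)].
Invert each term: 2/(s - 6) ↔ 2e^(6t); -3/(s + 3) ↔ -3e^(-3t); -6/(s - 7) ↔ -6e^(7t); -5/(s + 4) ↔ -5e^(-4t).

-6*exp(7*t) + 2*exp(6*t) - 3*exp(-3*t) - 5*exp(-4*t)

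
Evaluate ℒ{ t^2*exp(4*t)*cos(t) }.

L{cos(t)} = s/(s^2 + 1).
Multiplying by e^(4t) shifts s → s - 4, so L{exp(4*t)*cos(t)} = (s - 4)/((s - 4)^2 + 1).
Then apply L{t^2·g(t)} = (-1)^2 d^2/ds^2[G(s)] with G(s) = (s - 4)/((s - 4)^2 + 1):
differentiating 2 times and applying the sign gives 2*(s - 4)*(s^2 - 8*s + 13)/(s^2 - 8*s + 17)^3.

2*(s - 4)*(s^2 - 8*s + 13)/(s^2 - 8*s + 17)^3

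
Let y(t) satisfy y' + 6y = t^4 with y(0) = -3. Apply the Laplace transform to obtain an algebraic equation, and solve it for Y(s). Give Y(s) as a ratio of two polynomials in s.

Y(s) = (-3*s^5 + 24)/(s^6 + 6*s^5)

Take the Laplace transform of both sides.
With L{y'} = sY - y(0) = sY - (-3): the LHS transforms to (s + 6)Y - (-3).
The right side is L{t^4} = 24/s^5.
So (s + 6)Y = 24/s^5 + (-3).
Solve for Y(s) and write it as one ratio of polynomials.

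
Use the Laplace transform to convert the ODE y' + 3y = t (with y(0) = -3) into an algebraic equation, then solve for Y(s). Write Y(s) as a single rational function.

Y(s) = (-3*s^2 + 1)/(s^3 + 3*s^2)

Take the Laplace transform of both sides.
With L{y'} = sY - y(0) = sY - (-3): the LHS transforms to (s + 3)Y - (-3).
The right side is L{t} = s^(-2).
So (s + 3)Y = s^(-2) + (-3).
Solve for Y(s) and write it as one ratio of polynomials.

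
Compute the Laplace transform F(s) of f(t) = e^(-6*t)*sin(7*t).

F(s) = 7/((s + 6)^2 + 49)

L{sin(7t)} = 7/(s^2 + 49).
By the first shifting theorem, multiplying by e^(-6t) replaces s with s + 6.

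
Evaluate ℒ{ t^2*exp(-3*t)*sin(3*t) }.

L{sin(3t)} = 3/(s^2 + 9).
Multiplying by e^(-3t) shifts s → s + 3, so L{exp(-3*t)*sin(3*t)} = 3/((s + 3)^2 + 9).
Then apply L{t^2·g(t)} = (-1)^2 d^2/ds^2[G(s)] with G(s) = 3/((s + 3)^2 + 9):
differentiating 2 times and applying the sign gives 18*(s^2 + 6*s + 6)/(s^2 + 6*s + 18)^3.

18*(s^2 + 6*s + 6)/(s^2 + 6*s + 18)^3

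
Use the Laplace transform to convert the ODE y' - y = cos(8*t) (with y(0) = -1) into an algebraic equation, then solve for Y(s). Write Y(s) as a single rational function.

Take the Laplace transform of both sides.
Using L{y'} = sY - y(0) = sY - (-1), the left side becomes (s - 1)Y - (-1).
The right side is L{cos(8*t)} = s/(s^2 + 64).
So (s - 1)Y = s/(s^2 + 64) + (-1).
Divide through and combine into a single rational function.

Y(s) = (-s^2 + s - 64)/(s^3 - s^2 + 64*s - 64)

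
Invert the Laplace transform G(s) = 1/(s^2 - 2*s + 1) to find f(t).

f(t) = t*exp(t)

Rewrite the denominator: s^2 - 2*s + 1 = (s - 1)^2.
The form in (s - 1) signals a first-shifting-theorem factor e^(t).
Since L{t} = 1!/s^2 = 1/s^2, the inverse is t*e^(t).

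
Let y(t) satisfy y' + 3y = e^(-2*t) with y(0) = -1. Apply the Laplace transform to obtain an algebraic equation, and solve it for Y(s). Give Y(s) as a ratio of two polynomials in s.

Y(s) = (-s - 1)/(s^2 + 5*s + 6)

Apply the Laplace transform to the equation.
With L{y'} = sY - y(0) = sY - (-1): the LHS transforms to (s + 3)Y - (-1).
The right side is L{e^(-2*t)} = 1/(s + 2).
So (s + 3)Y = 1/(s + 2) + (-1).
Isolate Y and clear denominators.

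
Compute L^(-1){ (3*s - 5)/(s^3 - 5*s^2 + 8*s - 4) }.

t*exp(2*t) + 2*exp(2*t) - 2*exp(t)

Factor the denominator: s^3 - 5*s^2 + 8*s - 4 = (s - 2)^2*(s - 1).
Partial fraction decomposition gives [2/(s - 2)] + [(s - 2)^(-2)] + [-2/(s - 1)].
Invert each term: 2/(s - 2) ↔ 2e^(2t); 1/(s - 2)^2 ↔ t·e^(2t); -2/(s - 1) ↔ -2e^(t).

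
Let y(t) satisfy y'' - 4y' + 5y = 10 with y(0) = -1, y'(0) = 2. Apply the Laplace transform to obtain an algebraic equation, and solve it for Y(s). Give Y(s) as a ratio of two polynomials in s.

Take the Laplace transform of both sides.
With L{y''} = s^2 Y - s·y(0) - y'(0) and L{y'} = sY - y(0), with y(0) = -1, y'(0) = 2: the LHS transforms to (s^2 - 4*s + 5)Y - (-s + 6).
The right side is L{10} = 10/s.
So (s^2 - 4*s + 5)Y = 10/s + (-s + 6).
Divide through and combine into a single rational function.

Y(s) = (-s^2 + 6*s + 10)/(s^3 - 4*s^2 + 5*s)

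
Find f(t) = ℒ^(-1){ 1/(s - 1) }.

Since L{e^(t)} = 1/(s - 1), the inverse is exp(t).

f(t) = exp(t)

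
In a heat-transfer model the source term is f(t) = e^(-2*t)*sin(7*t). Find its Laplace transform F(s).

L{sin(7t)} = 7/(s^2 + 49).
By the first shifting theorem, multiplying by e^(-2t) replaces s with s + 2.

F(s) = 7/((s + 2)^2 + 49)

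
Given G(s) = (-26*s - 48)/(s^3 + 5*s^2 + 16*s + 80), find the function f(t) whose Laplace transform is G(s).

f(t) = -4*sin(4*t) - 2*cos(4*t) + 2*exp(-5*t)

Factor the denominator: s^3 + 5*s^2 + 16*s + 80 = (s + 5)*(s^2 + 16).
Partial fraction decomposition gives [2/(s + 5)] + [-2*s/(s^2 + 16)] + [-16/(s^2 + 16)].
Invert each term: 2/(s + 5) ↔ 2e^(-5t); -2·s/(s^2 + 16) ↔ -2cos(4t); -4·4/(s^2 + 16) ↔ -4sin(4t).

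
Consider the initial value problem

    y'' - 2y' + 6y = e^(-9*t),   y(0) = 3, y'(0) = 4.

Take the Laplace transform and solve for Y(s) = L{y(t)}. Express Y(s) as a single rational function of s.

Laplace-transform each side.
Using L{y''} = s^2 Y - s·y(0) - y'(0) and L{y'} = sY - y(0), with y(0) = 3, y'(0) = 4, the left side becomes (s^2 - 2*s + 6)Y - (3*s - 2).
The right side is L{e^(-9*t)} = 1/(s + 9).
So (s^2 - 2*s + 6)Y = 1/(s + 9) + (3*s - 2).
Divide through and combine into a single rational function.

Y(s) = (3*s^2 + 25*s - 17)/(s^3 + 7*s^2 - 12*s + 54)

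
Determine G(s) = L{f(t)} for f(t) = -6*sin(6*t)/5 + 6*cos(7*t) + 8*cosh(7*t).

G(s) = 6*s/(s^2 + 49) + 8*s/(s^2 - 49) - 36/(5*(s^2 + 36))

Apply the Laplace transform termwise.
(-6/5)·[L{sin(6t)} = 6/(s^2 + 36)]; (6)·[L{cos(7t)} = s/(s^2 + 49)]; (8)·[L{cosh(7t)} = s/(s^2 - 49)].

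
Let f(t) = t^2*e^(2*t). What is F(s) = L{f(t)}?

L{t^2} = 2!/s^3 = 2/s^3.
By the first shifting theorem, multiplying by e^(2t) replaces s with s - 2.

F(s) = 2/(s - 2)^3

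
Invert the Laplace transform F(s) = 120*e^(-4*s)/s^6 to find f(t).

f(t) = Heaviside(t - 4)*((t - 4)^5)

The factor e^(-4s) signals a time shift by c = 4 (second shifting theorem).
L{t^5} = 5!/s^6 = 120/s^6, so L^-1{120/s^6} = t^5.
Hence the inverse is u(t - 4) times that function evaluated at t - 4.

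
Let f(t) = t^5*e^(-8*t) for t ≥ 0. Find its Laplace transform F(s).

L{t^5} = 5!/s^6 = 120/s^6.
By the first shifting theorem, multiplying by e^(-8t) replaces s with s + 8.

F(s) = 120/(s + 8)^6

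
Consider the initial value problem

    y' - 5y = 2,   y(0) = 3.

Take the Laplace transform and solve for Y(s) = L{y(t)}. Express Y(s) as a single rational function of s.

Y(s) = (3*s + 2)/(s^2 - 5*s)

Transform both sides with L{·}.
The derivative rules (L{y'} = sY - y(0) = sY - 3) turn the left side into (s - 5)Y - (3).
The right side is L{2} = 2/s.
So (s - 5)Y = 2/s + (3).
Isolate Y and clear denominators.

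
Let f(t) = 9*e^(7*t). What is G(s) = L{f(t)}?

G(s) = 9/(s - 7)

L{9} = 9/s.
By the first shifting theorem, multiplying by e^(7t) replaces s with s - 7.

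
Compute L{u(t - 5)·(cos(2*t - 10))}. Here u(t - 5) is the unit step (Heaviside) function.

By the second shifting theorem, L{u(t - c)·g(t - c)} = e^(-cs)·G(s) with c = 5 and G(s) = L{g(t)}.
L{cos(2t)} = s/(s^2 + 4).

s*exp(-5*s)/(s^2 + 4)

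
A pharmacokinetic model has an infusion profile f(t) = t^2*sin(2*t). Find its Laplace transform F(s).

L{sin(2t)} = 2/(s^2 + 4).
Then apply L{t^2·g(t)} = (-1)^2 d^2/ds^2[G(s)] with G(s) = 2/(s^2 + 4):
differentiating 2 times and applying the sign gives 4*(3*s^2 - 4)/(s^2 + 4)^3.

F(s) = 4*(3*s^2 - 4)/(s^2 + 4)^3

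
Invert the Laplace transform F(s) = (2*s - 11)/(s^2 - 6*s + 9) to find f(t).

f(t) = -5*t*exp(3*t) + 2*exp(3*t)

Factor the denominator: s^2 - 6*s + 9 = (s - 3)^2.
Partial fraction decomposition gives [2/(s - 3)] + [-5/(s - 3)^2].
Invert each term: 2/(s - 3) ↔ 2e^(3t); -5/(s - 3)^2 ↔ -5t·e^(3t).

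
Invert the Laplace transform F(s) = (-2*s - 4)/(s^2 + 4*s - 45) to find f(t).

f(t) = -2*exp(-2*t)*cosh(7*t)

Rewrite the denominator: s^2 + 4*s - 45 = (s + 2)^2 - 49.
The form in (s + 2) signals a first-shifting-theorem factor e^(-2t).
Since L{cosh(7t)} = s/(s^2 - 49), the inverse is e^(-2*t)*cosh(7*t), scaled by -2.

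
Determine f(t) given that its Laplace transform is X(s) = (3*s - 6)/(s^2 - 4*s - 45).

f(t) = 3*exp(2*t)*cosh(7*t)

Rewrite the denominator: s^2 - 4*s - 45 = (s - 2)^2 - 49.
The form in (s - 2) signals a first-shifting-theorem factor e^(2t).
Since L{cosh(7t)} = s/(s^2 - 49), the inverse is exp(2*t)*cosh(7*t), scaled by 3.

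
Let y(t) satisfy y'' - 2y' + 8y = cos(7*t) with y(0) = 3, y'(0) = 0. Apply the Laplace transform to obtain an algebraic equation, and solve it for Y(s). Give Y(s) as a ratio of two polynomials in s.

Y(s) = (3*s^3 - 6*s^2 + 148*s - 294)/(s^4 - 2*s^3 + 57*s^2 - 98*s + 392)

Laplace-transform each side.
Using L{y''} = s^2 Y - s·y(0) - y'(0) and L{y'} = sY - y(0), with y(0) = 3, y'(0) = 0, the left side becomes (s^2 - 2*s + 8)Y - (3*s - 6).
The right side is L{cos(7*t)} = s/(s^2 + 49).
So (s^2 - 2*s + 8)Y = s/(s^2 + 49) + (3*s - 6).
Divide through and combine into a single rational function.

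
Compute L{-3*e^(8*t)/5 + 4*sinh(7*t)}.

Apply the Laplace transform termwise.
(-3/5)·[L{e^(8t)} = 1/(s - 8)]; (4)·[L{sinh(7t)} = 7/(s^2 - 49)].

28/(s^2 - 49) - 3/(5*(s - 8))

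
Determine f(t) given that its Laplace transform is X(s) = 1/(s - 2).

Since L{e^(2t)} = 1/(s - 2), the inverse is e^(2*t).

f(t) = exp(2*t)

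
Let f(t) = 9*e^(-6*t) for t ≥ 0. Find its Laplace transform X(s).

X(s) = 9/(s + 6)

L{9} = 9/s.
By the first shifting theorem, multiplying by e^(-6t) replaces s with s + 6.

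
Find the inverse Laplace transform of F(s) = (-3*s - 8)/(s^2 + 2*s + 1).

Factor the denominator: s^2 + 2*s + 1 = (s + 1)^2.
Partial fraction decomposition gives [-3/(s + 1)] + [-5/(s + 1)^2].
Invert each term: -3/(s + 1) ↔ -3e^(-t); -5/(s + 1)^2 ↔ -5t·e^(-t).

-5*t*exp(-t) - 3*exp(-t)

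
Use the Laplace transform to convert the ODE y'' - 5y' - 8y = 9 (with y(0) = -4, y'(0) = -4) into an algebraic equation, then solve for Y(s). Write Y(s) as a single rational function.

Y(s) = (-4*s^2 + 16*s + 9)/(s^3 - 5*s^2 - 8*s)

Laplace-transform each side.
The derivative rules (L{y''} = s^2 Y - s·y(0) - y'(0) and L{y'} = sY - y(0), with y(0) = -4, y'(0) = -4) turn the left side into (s^2 - 5*s - 8)Y - (-4*s + 16).
The right side is L{9} = 9/s.
So (s^2 - 5*s - 8)Y = 9/s + (-4*s + 16).
Divide through and combine into a single rational function.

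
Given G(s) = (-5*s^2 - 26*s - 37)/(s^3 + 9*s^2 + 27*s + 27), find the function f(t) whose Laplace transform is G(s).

f(t) = -2*t^2*exp(-3*t) + 4*t*exp(-3*t) - 5*exp(-3*t)

Factor the denominator: s^3 + 9*s^2 + 27*s + 27 = (s + 3)^3.
Partial fraction decomposition gives [-5/(s + 3)] + [4/(s + 3)^2] + [-4/(s + 3)^3].
Invert each term: -5/(s + 3) ↔ -5e^(-3t); 4/(s + 3)^2 ↔ 4t·e^(-3t); -4/(s + 3)^3 ↔ (-2)t^2·e^(-3t).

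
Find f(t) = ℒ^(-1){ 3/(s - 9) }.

f(t) = 3*exp(9*t)

Since L{e^(9t)} = 1/(s - 9), the inverse is e^(9*t), scaled by 3.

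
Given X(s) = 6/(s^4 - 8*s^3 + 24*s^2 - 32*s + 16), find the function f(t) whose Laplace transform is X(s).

f(t) = t^3*exp(2*t)

Rewrite the denominator: s^4 - 8*s^3 + 24*s^2 - 32*s + 16 = (s - 2)^4.
The form in (s - 2) signals a first-shifting-theorem factor e^(2t).
Since L{t^3} = 3!/s^4 = 6/s^4, the inverse is t^3*e^(2*t).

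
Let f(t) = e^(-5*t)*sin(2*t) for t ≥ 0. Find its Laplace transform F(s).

L{sin(2t)} = 2/(s^2 + 4).
By the first shifting theorem, multiplying by e^(-5t) replaces s with s + 5.

F(s) = 2/((s + 5)^2 + 4)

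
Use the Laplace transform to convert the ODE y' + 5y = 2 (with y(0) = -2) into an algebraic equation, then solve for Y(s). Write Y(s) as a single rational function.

Transform both sides with L{·}.
With L{y'} = sY - y(0) = sY - (-2): the LHS transforms to (s + 5)Y - (-2).
The right side is L{2} = 2/s.
So (s + 5)Y = 2/s + (-2).
Isolate Y and clear denominators.

Y(s) = (-2*s + 2)/(s^2 + 5*s)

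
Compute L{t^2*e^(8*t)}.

L{e^(8t)} = 1/(s - 8).
Then apply L{t^2·g(t)} = (-1)^2 d^2/ds^2[G(s)] with G(s) = 1/(s - 8):
differentiating 2 times and applying the sign gives 2/(s - 8)^3.

2/(s - 8)^3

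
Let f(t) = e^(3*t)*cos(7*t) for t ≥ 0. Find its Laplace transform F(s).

L{cos(7t)} = s/(s^2 + 49).
By the first shifting theorem, multiplying by e^(3t) replaces s with s - 3.

F(s) = (s - 3)/((s - 3)^2 + 49)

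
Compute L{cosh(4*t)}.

L{cosh(4t)} = s/(s^2 - 16).

s/(s^2 - 16)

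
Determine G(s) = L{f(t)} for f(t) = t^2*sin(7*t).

G(s) = 14*(3*s^2 - 49)/(s^2 + 49)^3

L{sin(7t)} = 7/(s^2 + 49).
Then apply L{t^2·g(t)} = (-1)^2 d^2/ds^2[H(s)] with H(s) = 7/(s^2 + 49):
differentiating 2 times and applying the sign gives 14*(3*s^2 - 49)/(s^2 + 49)^3.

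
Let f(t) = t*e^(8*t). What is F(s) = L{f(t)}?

F(s) = (s - 8)^(-2)

L{e^(8t)} = 1/(s - 8).
Then apply L{t·g(t)} = -d/ds[G(s)] with G(s) = 1/(s - 8):
differentiating 1 time and applying the sign gives (s - 8)^(-2).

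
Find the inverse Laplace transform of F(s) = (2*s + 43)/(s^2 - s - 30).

5*exp(6*t) - 3*exp(-5*t)

Factor the denominator: s^2 - s - 30 = (s - 6)*(s + 5).
Partial fraction decomposition gives [-3/(s + 5)] + [5/(s - 6)].
Invert each term: -3/(s + 5) ↔ -3e^(-5t); 5/(s - 6) ↔ 5e^(6t).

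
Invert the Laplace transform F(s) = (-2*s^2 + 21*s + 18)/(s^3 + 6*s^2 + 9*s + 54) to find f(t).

f(t) = 3*sin(3*t) + 2*cos(3*t) - 4*exp(-6*t)

Factor the denominator: s^3 + 6*s^2 + 9*s + 54 = (s + 6)*(s^2 + 9).
Partial fraction decomposition gives [-4/(s + 6)] + [2*s/(s^2 + 9)] + [9/(s^2 + 9)].
Invert each term: -4/(s + 6) ↔ -4e^(-6t); 2·s/(s^2 + 9) ↔ 2cos(3t); 3·3/(s^2 + 9) ↔ 3sin(3t).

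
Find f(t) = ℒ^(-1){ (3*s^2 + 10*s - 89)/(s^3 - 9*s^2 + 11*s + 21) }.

Factor the denominator: s^3 - 9*s^2 + 11*s + 21 = (s - 7)*(s - 3)*(s + 1).
Partial fraction decomposition gives [4/(s - 7)] + [2/(s - 3)] + [-3/(s + 1)].
Invert each term: 4/(s - 7) ↔ 4e^(7t); 2/(s - 3) ↔ 2e^(3t); -3/(s + 1) ↔ -3e^(-t).

f(t) = 4*exp(7*t) + 2*exp(3*t) - 3*exp(-t)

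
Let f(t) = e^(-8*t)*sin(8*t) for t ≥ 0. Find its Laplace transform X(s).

L{sin(8t)} = 8/(s^2 + 64).
By the first shifting theorem, multiplying by e^(-8t) replaces s with s + 8.

X(s) = 8/((s + 8)^2 + 64)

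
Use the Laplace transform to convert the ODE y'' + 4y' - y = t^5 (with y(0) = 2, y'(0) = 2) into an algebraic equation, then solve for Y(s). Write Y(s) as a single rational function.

Y(s) = (2*s^7 + 10*s^6 + 120)/(s^8 + 4*s^7 - s^6)

Take the Laplace transform of both sides.
The derivative rules (L{y''} = s^2 Y - s·y(0) - y'(0) and L{y'} = sY - y(0), with y(0) = 2, y'(0) = 2) turn the left side into (s^2 + 4*s - 1)Y - (2*s + 10).
The right side is L{t^5} = 120/s^6.
So (s^2 + 4*s - 1)Y = 120/s^6 + (2*s + 10).
Divide through and combine into a single rational function.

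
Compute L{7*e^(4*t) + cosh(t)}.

The transform is linear, so treat each term independently.
(7)·[L{e^(4t)} = 1/(s - 4)]; L{cosh(t)} = s/(s^2 - 1).

s/(s^2 - 1) + 7/(s - 4)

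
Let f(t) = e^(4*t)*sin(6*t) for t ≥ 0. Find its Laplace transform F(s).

F(s) = 6/((s - 4)^2 + 36)

L{sin(6t)} = 6/(s^2 + 36).
By the first shifting theorem, multiplying by e^(4t) replaces s with s - 4.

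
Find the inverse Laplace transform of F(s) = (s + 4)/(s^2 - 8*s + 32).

Complete the square in the denominator: s^2 - 8*s + 32 = (s - 4)^2 + 4^2.
Split the numerator to match: s + 4 = 1·(s - 4) + 2·4.
Invert each term: 1·(s - 4)/((s - 4)^2 + 16) ↔ e^(4t)cos(4t); 2·4/((s - 4)^2 + 16) ↔ 2e^(4t)sin(4t).

2*exp(4*t)*sin(4*t) + exp(4*t)*cos(4*t)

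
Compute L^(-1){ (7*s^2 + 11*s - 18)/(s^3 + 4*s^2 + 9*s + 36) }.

Factor the denominator: s^3 + 4*s^2 + 9*s + 36 = (s + 4)*(s^2 + 9).
Partial fraction decomposition gives [2/(s + 4)] + [5*s/(s^2 + 9)] + [-9/(s^2 + 9)].
Invert each term: 2/(s + 4) ↔ 2e^(-4t); 5·s/(s^2 + 9) ↔ 5cos(3t); -3·3/(s^2 + 9) ↔ -3sin(3t).

-3*sin(3*t) + 5*cos(3*t) + 2*exp(-4*t)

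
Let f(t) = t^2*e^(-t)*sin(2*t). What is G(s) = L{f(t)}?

L{sin(2t)} = 2/(s^2 + 4).
Multiplying by e^(-t) shifts s → s + 1, so L{e^(-t)*sin(2*t)} = 2/((s + 1)^2 + 4).
Then apply L{t^2·g(t)} = (-1)^2 d^2/ds^2[H(s)] with H(s) = 2/((s + 1)^2 + 4):
differentiating 2 times and applying the sign gives 4*(3*s^2 + 6*s - 1)/(s^2 + 2*s + 5)^3.

G(s) = 4*(3*s^2 + 6*s - 1)/(s^2 + 2*s + 5)^3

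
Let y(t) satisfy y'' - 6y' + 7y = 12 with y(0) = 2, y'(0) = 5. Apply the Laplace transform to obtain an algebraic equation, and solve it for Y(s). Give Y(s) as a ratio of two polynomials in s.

Y(s) = (2*s^2 - 7*s + 12)/(s^3 - 6*s^2 + 7*s)

Apply the Laplace transform to the equation.
With L{y''} = s^2 Y - s·y(0) - y'(0) and L{y'} = sY - y(0), with y(0) = 2, y'(0) = 5: the LHS transforms to (s^2 - 6*s + 7)Y - (2*s - 7).
The right side is L{12} = 12/s.
So (s^2 - 6*s + 7)Y = 12/s + (2*s - 7).
Isolate Y and clear denominators.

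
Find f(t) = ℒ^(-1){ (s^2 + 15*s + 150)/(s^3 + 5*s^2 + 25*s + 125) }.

Factor the denominator: s^3 + 5*s^2 + 25*s + 125 = (s + 5)*(s^2 + 25).
Partial fraction decomposition gives [2/(s + 5)] + [-s/(s^2 + 25)] + [20/(s^2 + 25)].
Invert each term: 2/(s + 5) ↔ 2e^(-5t); -1·s/(s^2 + 25) ↔ -cos(5t); 4·5/(s^2 + 25) ↔ 4sin(5t).

f(t) = 4*sin(5*t) - cos(5*t) + 2*exp(-5*t)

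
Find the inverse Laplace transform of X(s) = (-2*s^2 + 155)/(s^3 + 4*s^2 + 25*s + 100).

Factor the denominator: s^3 + 4*s^2 + 25*s + 100 = (s + 4)*(s^2 + 25).
Partial fraction decomposition gives [3/(s + 4)] + [-5*s/(s^2 + 25)] + [20/(s^2 + 25)].
Invert each term: 3/(s + 4) ↔ 3e^(-4t); -5·s/(s^2 + 25) ↔ -5cos(5t); 4·5/(s^2 + 25) ↔ 4sin(5t).

4*sin(5*t) - 5*cos(5*t) + 3*exp(-4*t)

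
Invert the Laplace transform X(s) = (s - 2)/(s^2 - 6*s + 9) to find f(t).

Factor the denominator: s^2 - 6*s + 9 = (s - 3)^2.
Partial fraction decomposition gives [1/(s - 3)] + [(s - 3)^(-2)].
Invert each term: 1/(s - 3) ↔ e^(3t); 1/(s - 3)^2 ↔ t·e^(3t).

f(t) = t*exp(3*t) + exp(3*t)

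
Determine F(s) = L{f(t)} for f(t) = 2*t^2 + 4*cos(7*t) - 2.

The transform is linear, so treat each term independently.
(2)·[L{t^2} = 2!/s^3 = 2/s^3]; (4)·[L{cos(7t)} = s/(s^2 + 49)]; L{-2} = -2/s.

F(s) = 4*s/(s^2 + 49) - 2/s + 4/s^3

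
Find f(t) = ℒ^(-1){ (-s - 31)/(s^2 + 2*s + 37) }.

Complete the square in the denominator: s^2 + 2*s + 37 = (s + 1)^2 + 6^2.
Split the numerator to match: -s - 31 = -1·(s + 1) - 5·6.
Invert each term: -1·(s + 1)/((s + 1)^2 + 36) ↔ -e^(-t)cos(6t); -5·6/((s + 1)^2 + 36) ↔ -5e^(-t)sin(6t).

f(t) = -5*exp(-t)*sin(6*t) - exp(-t)*cos(6*t)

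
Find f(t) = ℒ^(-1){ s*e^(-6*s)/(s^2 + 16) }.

f(t) = Heaviside(t - 6)*(cos(4*t - 24))

The factor e^(-6s) signals a time shift by c = 6 (second shifting theorem).
L{cos(4t)} = s/(s^2 + 16), so L^-1{s/(s^2 + 16)} = cos(4*t).
Hence the inverse is u(t - 6) times that function evaluated at t - 6.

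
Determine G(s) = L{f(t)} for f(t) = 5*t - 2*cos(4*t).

G(s) = -2*s/(s^2 + 16) + 5/s^2

By linearity of the Laplace transform, transform each term separately.
(5)·[L{t} = 1!/s^2 = 1/s^2]; (-2)·[L{cos(4t)} = s/(s^2 + 16)].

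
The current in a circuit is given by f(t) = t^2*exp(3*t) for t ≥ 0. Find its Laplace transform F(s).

F(s) = 2/(s - 3)^3

L{e^(3t)} = 1/(s - 3).
Then apply L{t^2·g(t)} = (-1)^2 d^2/ds^2[G(s)] with G(s) = 1/(s - 3):
differentiating 2 times and applying the sign gives 2/(s - 3)^3.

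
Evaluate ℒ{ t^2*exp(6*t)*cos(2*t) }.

2*(s - 6)*(s^2 - 12*s + 24)/(s^2 - 12*s + 40)^3

L{cos(2t)} = s/(s^2 + 4).
Multiplying by e^(6t) shifts s → s - 6, so L{exp(6*t)*cos(2*t)} = (s - 6)/((s - 6)^2 + 4).
Then apply L{t^2·g(t)} = (-1)^2 d^2/ds^2[H(s)] with H(s) = (s - 6)/((s - 6)^2 + 4):
differentiating 2 times and applying the sign gives 2*(s - 6)*(s^2 - 12*s + 24)/(s^2 - 12*s + 40)^3.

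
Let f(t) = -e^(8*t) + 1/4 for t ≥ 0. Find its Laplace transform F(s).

F(s) = -1/(s - 8) + 1/(4*s)

The transform is linear, so treat each term independently.
(-1)·[L{e^(8t)} = 1/(s - 8)]; L{1/4} = (1/4)/s.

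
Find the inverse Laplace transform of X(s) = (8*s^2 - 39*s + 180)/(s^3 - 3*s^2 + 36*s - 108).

Factor the denominator: s^3 - 3*s^2 + 36*s - 108 = (s - 3)*(s^2 + 36).
Partial fraction decomposition gives [3/(s - 3)] + [5*s/(s^2 + 36)] + [-24/(s^2 + 36)].
Invert each term: 3/(s - 3) ↔ 3e^(3t); 5·s/(s^2 + 36) ↔ 5cos(6t); -4·6/(s^2 + 36) ↔ -4sin(6t).

3*exp(3*t) - 4*sin(6*t) + 5*cos(6*t)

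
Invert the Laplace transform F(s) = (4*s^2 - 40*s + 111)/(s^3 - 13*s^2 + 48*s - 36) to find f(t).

f(t) = 3*t*exp(6*t) + exp(6*t) + 3*exp(t)

Factor the denominator: s^3 - 13*s^2 + 48*s - 36 = (s - 6)^2*(s - 1).
Partial fraction decomposition gives [1/(s - 6)] + [3/(s - 6)^2] + [3/(s - 1)].
Invert each term: 1/(s - 6) ↔ e^(6t); 3/(s - 6)^2 ↔ 3t·e^(6t); 3/(s - 1) ↔ 3e^(t).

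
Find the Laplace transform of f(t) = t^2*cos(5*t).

2*s*(s^2 - 75)/(s^2 + 25)^3

L{cos(5t)} = s/(s^2 + 25).
Then apply L{t^2·g(t)} = (-1)^2 d^2/ds^2[G(s)] with G(s) = s/(s^2 + 25):
differentiating 2 times and applying the sign gives 2*s*(s^2 - 75)/(s^2 + 25)^3.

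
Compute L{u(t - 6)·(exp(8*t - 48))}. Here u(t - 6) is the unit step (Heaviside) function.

By the second shifting theorem, L{u(t - c)·g(t - c)} = e^(-cs)·G(s) with c = 6 and G(s) = L{g(t)}.
L{e^(8t)} = 1/(s - 8).

exp(-6*s)/(s - 8)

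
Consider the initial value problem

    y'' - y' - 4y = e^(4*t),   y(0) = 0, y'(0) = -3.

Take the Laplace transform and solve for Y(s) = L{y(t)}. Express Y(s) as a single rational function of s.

Y(s) = (-3*s + 13)/(s^3 - 5*s^2 + 16)

Take the Laplace transform of both sides.
With L{y''} = s^2 Y - s·y(0) - y'(0) and L{y'} = sY - y(0), with y(0) = 0, y'(0) = -3: the LHS transforms to (s^2 - s - 4)Y - (-3).
The right side is L{e^(4*t)} = 1/(s - 4).
So (s^2 - s - 4)Y = 1/(s - 4) + (-3).
Divide through and combine into a single rational function.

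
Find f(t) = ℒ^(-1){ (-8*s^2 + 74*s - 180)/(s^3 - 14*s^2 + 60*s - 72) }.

f(t) = -6*t*exp(6*t) - 4*exp(6*t) - 4*exp(2*t)

Factor the denominator: s^3 - 14*s^2 + 60*s - 72 = (s - 6)^2*(s - 2).
Partial fraction decomposition gives [-4/(s - 6)] + [-6/(s - 6)^2] + [-4/(s - 2)].
Invert each term: -4/(s - 6) ↔ -4e^(6t); -6/(s - 6)^2 ↔ -6t·e^(6t); -4/(s - 2) ↔ -4e^(2t).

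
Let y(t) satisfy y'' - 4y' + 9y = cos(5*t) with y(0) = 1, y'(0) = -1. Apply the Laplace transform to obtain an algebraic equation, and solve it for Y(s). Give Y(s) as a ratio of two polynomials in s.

Y(s) = (s^3 - 5*s^2 + 26*s - 125)/(s^4 - 4*s^3 + 34*s^2 - 100*s + 225)

Transform both sides with L{·}.
The derivative rules (L{y''} = s^2 Y - s·y(0) - y'(0) and L{y'} = sY - y(0), with y(0) = 1, y'(0) = -1) turn the left side into (s^2 - 4*s + 9)Y - (s - 5).
The right side is L{cos(5*t)} = s/(s^2 + 25).
So (s^2 - 4*s + 9)Y = s/(s^2 + 25) + (s - 5).
Divide through and combine into a single rational function.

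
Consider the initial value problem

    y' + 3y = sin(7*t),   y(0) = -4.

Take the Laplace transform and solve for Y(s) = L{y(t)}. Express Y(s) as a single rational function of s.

Transform both sides with L{·}.
Using L{y'} = sY - y(0) = sY - (-4), the left side becomes (s + 3)Y - (-4).
The right side is L{sin(7*t)} = 7/(s^2 + 49).
So (s + 3)Y = 7/(s^2 + 49) + (-4).
Divide through and combine into a single rational function.

Y(s) = (-4*s^2 - 189)/(s^3 + 3*s^2 + 49*s + 147)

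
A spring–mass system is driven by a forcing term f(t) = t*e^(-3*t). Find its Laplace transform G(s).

G(s) = (s + 3)^(-2)

L{e^(-3t)} = 1/(s + 3).
Then apply L{t·g(t)} = -d/ds[H(s)] with H(s) = 1/(s + 3):
differentiating 1 time and applying the sign gives (s + 3)^(-2).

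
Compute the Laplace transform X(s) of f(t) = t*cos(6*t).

L{cos(6t)} = s/(s^2 + 36).
Then apply L{t·g(t)} = -d/ds[G(s)] with G(s) = s/(s^2 + 36):
differentiating 1 time and applying the sign gives (s - 6)*(s + 6)/(s^2 + 36)^2.

X(s) = (s - 6)*(s + 6)/(s^2 + 36)^2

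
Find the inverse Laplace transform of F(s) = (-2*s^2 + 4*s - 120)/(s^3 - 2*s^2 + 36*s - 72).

Factor the denominator: s^3 - 2*s^2 + 36*s - 72 = (s - 2)*(s^2 + 36).
Partial fraction decomposition gives [-3/(s - 2)] + [s/(s^2 + 36)] + [6/(s^2 + 36)].
Invert each term: -3/(s - 2) ↔ -3e^(2t); 1·s/(s^2 + 36) ↔ cos(6t); 1·6/(s^2 + 36) ↔ sin(6t).

-3*exp(2*t) + sin(6*t) + cos(6*t)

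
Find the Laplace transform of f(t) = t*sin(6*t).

12*s/(s^2 + 36)^2

L{sin(6t)} = 6/(s^2 + 36).
Then apply L{t·g(t)} = -d/ds[G(s)] with G(s) = 6/(s^2 + 36):
differentiating 1 time and applying the sign gives 12*s/(s^2 + 36)^2.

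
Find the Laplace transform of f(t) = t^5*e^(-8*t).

120/(s + 8)^6

L{t^5} = 5!/s^6 = 120/s^6.
By the first shifting theorem, multiplying by e^(-8t) replaces s with s + 8.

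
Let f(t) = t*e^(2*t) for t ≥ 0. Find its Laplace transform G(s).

G(s) = (s - 2)^(-2)

L{e^(2t)} = 1/(s - 2).
Then apply L{t·g(t)} = -d/ds[H(s)] with H(s) = 1/(s - 2):
differentiating 1 time and applying the sign gives (s - 2)^(-2).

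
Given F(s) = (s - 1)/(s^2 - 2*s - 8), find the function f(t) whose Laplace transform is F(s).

f(t) = exp(t)*cosh(3*t)

Rewrite the denominator: s^2 - 2*s - 8 = (s - 1)^2 - 9.
The form in (s - 1) signals a first-shifting-theorem factor e^(t).
Since L{cosh(3t)} = s/(s^2 - 9), the inverse is e^(t)*cosh(3*t).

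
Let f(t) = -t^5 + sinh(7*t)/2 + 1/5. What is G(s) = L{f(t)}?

G(s) = 7/(2*(s^2 - 49)) + 1/(5*s) - 120/s^6

The transform is linear, so treat each term independently.
(-1)·[L{t^5} = 5!/s^6 = 120/s^6]; (1/2)·[L{sinh(7t)} = 7/(s^2 - 49)]; L{1/5} = (1/5)/s.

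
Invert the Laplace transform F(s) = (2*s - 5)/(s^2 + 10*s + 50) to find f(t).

f(t) = -3*exp(-5*t)*sin(5*t) + 2*exp(-5*t)*cos(5*t)

Complete the square in the denominator: s^2 + 10*s + 50 = (s + 5)^2 + 5^2.
Split the numerator to match: 2*s - 5 = 2·(s + 5) - 3·5.
Invert each term: 2·(s + 5)/((s + 5)^2 + 25) ↔ 2e^(-5t)cos(5t); -3·5/((s + 5)^2 + 25) ↔ -3e^(-5t)sin(5t).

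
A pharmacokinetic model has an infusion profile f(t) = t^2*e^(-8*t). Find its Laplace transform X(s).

X(s) = 2/(s + 8)^3

L{e^(-8t)} = 1/(s + 8).
Then apply L{t^2·g(t)} = (-1)^2 d^2/ds^2[G(s)] with G(s) = 1/(s + 8):
differentiating 2 times and applying the sign gives 2/(s + 8)^3.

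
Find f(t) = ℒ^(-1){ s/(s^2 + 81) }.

Since L{cos(9t)} = s/(s^2 + 81), the inverse is cos(9*t).

f(t) = cos(9*t)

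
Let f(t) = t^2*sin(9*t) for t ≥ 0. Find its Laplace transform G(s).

L{sin(9t)} = 9/(s^2 + 81).
Then apply L{t^2·g(t)} = (-1)^2 d^2/ds^2[H(s)] with H(s) = 9/(s^2 + 81):
differentiating 2 times and applying the sign gives 54*(s^2 - 27)/(s^2 + 81)^3.

G(s) = 54*(s^2 - 27)/(s^2 + 81)^3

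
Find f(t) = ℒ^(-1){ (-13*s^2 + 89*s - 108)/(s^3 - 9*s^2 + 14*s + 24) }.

f(t) = -3*exp(6*t) - 4*exp(4*t) - 6*exp(-t)

Factor the denominator: s^3 - 9*s^2 + 14*s + 24 = (s - 6)*(s - 4)*(s + 1).
Partial fraction decomposition gives [-4/(s - 4)] + [-3/(s - 6)] + [-6/(s + 1)].
Invert each term: -4/(s - 4) ↔ -4e^(4t); -3/(s - 6) ↔ -3e^(6t); -6/(s + 1) ↔ -6e^(-t).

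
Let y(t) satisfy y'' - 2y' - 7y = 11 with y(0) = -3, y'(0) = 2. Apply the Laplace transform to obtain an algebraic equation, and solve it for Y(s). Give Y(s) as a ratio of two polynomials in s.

Y(s) = (-3*s^2 + 8*s + 11)/(s^3 - 2*s^2 - 7*s)

Transform both sides with L{·}.
Using L{y''} = s^2 Y - s·y(0) - y'(0) and L{y'} = sY - y(0), with y(0) = -3, y'(0) = 2, the left side becomes (s^2 - 2*s - 7)Y - (-3*s + 8).
The right side is L{11} = 11/s.
So (s^2 - 2*s - 7)Y = 11/s + (-3*s + 8).
Solve for Y(s) and write it as one ratio of polynomials.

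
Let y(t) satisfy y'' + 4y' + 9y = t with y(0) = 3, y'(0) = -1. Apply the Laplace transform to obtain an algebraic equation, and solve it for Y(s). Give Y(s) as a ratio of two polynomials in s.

Apply the Laplace transform to the equation.
The derivative rules (L{y''} = s^2 Y - s·y(0) - y'(0) and L{y'} = sY - y(0), with y(0) = 3, y'(0) = -1) turn the left side into (s^2 + 4*s + 9)Y - (3*s + 11).
The right side is L{t} = s^(-2).
So (s^2 + 4*s + 9)Y = s^(-2) + (3*s + 11).
Solve for Y(s) and write it as one ratio of polynomials.

Y(s) = (3*s^3 + 11*s^2 + 1)/(s^4 + 4*s^3 + 9*s^2)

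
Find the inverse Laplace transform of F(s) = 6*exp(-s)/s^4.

The factor e^(-s) signals a time shift by c = 1 (second shifting theorem).
L{t^3} = 3!/s^4 = 6/s^4, so L^-1{6/s^4} = t^3.
Hence the inverse is u(t - 1) times that function evaluated at t - 1.

Heaviside(t - 1)*((t - 1)^3)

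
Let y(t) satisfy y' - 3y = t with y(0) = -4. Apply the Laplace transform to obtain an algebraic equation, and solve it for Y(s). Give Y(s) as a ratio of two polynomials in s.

Y(s) = (-4*s^2 + 1)/(s^3 - 3*s^2)

Apply the Laplace transform to the equation.
With L{y'} = sY - y(0) = sY - (-4): the LHS transforms to (s - 3)Y - (-4).
The right side is L{t} = s^(-2).
So (s - 3)Y = s^(-2) + (-4).
Divide through and combine into a single rational function.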